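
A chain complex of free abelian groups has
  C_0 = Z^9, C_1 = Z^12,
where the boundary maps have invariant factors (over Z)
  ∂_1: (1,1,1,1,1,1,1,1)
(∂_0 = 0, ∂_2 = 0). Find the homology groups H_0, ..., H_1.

H_0: b_0 = 9 − 0 − 8 = 1; torsion from ∂_1 factors > 1: none. So H_0 ≅ Z.
H_1: b_1 = 12 − 8 − 0 = 4; torsion from ∂_2 factors > 1: none. So H_1 ≅ Z^4.

H_0 ≅ Z,  H_1 ≅ Z^4.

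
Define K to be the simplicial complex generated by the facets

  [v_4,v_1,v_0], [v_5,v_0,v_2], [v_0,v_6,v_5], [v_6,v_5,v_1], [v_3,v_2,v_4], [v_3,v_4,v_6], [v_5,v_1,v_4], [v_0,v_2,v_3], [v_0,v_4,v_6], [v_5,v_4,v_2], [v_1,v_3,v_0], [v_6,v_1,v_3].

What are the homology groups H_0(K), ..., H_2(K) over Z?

K has 7 vertices, 18 edges, 12 triangles.
rank ∂_0 = 0, rank ∂_1 = 6 ⇒ b_0 = 7 − 0 − 6 = 1; all invariant factors of ∂_1 are 1 so no torsion. So H_0 ≅ Z.
rank ∂_1 = 6, rank ∂_2 = 12 ⇒ b_1 = 18 − 6 − 12 = 0; ∂_2 has invariant factor(s) [2] giving torsion. So H_1 ≅ Z/2.
rank ∂_2 = 12, rank ∂_3 = 0 ⇒ b_2 = 12 − 12 − 0 = 0. So H_2 ≅ 0.

H_0 ≅ Z,  H_1 ≅ Z/2,  H_2 = 0.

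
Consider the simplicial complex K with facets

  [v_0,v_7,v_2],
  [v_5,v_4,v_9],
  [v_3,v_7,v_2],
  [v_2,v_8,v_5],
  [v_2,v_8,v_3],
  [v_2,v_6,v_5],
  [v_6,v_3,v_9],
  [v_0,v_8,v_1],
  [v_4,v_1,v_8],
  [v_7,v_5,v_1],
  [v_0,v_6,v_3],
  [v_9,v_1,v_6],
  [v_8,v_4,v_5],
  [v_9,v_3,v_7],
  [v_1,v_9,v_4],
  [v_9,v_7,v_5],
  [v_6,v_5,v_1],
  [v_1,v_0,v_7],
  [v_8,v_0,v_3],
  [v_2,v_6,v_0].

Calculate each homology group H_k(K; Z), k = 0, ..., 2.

H_0 ≅ Z,  H_1 ≅ Z ⊕ Z_2,  H_2 = 0.

K has 10 vertices, 30 edges, 20 triangles.
rank ∂_0 = 0, rank ∂_1 = 9 ⇒ b_0 = 10 − 0 − 9 = 1; all invariant factors of ∂_1 are 1 so no torsion. So H_0 ≅ Z.
rank ∂_1 = 9, rank ∂_2 = 20 ⇒ b_1 = 30 − 9 − 20 = 1; ∂_2 has invariant factor(s) [2] giving torsion. So H_1 ≅ Z ⊕ Z_2.
rank ∂_2 = 20, rank ∂_3 = 0 ⇒ b_2 = 20 − 20 − 0 = 0. So H_2 ≅ 0.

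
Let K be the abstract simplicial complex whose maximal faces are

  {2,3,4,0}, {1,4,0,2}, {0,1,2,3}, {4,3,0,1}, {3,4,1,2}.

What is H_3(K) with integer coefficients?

We work with the vertex ordering 0 < 1 < 2 < 3 < 4. The simplices of K, each written with vertices in increasing order, are:

  0-simplices (5): [0], [1], [2], [3], [4]
  1-simplices (10): [0,1], [0,2], [0,3], [0,4], [1,2], [1,3], [1,4], [2,3], [2,4], [3,4]
  2-simplices (10): [0,1,2], [0,1,3], [0,1,4], [0,2,3], [0,2,4], [0,3,4], [1,2,3], [1,2,4], [1,3,4], [2,3,4]
  3-simplices (5): [0,1,2,3], [0,1,2,4], [0,1,3,4], [0,2,3,4], [1,2,3,4]

giving chain groups C_0 ≅ Z^5, C_1 ≅ Z^10, C_2 ≅ Z^10, C_3 ≅ Z^5.

∂_1: C_1 → C_0 maps an edge to its endpoints' difference, ∂[p,q] = q − p.
The resulting 5×10 matrix has rank 4, and its Smith normal form has invariant factors (1,1,1,1).

The boundary map ∂_2: C_2 → C_1 acts by ∂[p,q,r] = [q,r] − [p,r] + [p,q]. For instance
  ∂[0,1,4] = [1,4] − [0,4] + [0,1],
  ∂[0,2,4] = [2,4] − [0,4] + [0,2].
The resulting 10×10 matrix has rank 6, and its Smith normal form has invariant factors (1,1,1,1,1,1).

∂_3: C_3 → C_2 sends each 3-simplex σ to the alternating sum Σ_i (−1)^i (σ with its i-th vertex removed). For instance
  ∂[1,2,3,4] = [2,3,4] − [1,3,4] + [1,2,4] − [1,2,3],
  ∂[0,2,3,4] = [2,3,4] − [0,3,4] + [0,2,4] − [0,2,3].
The resulting 10×5 matrix has rank 4, and its Smith normal form has invariant factors (1,1,1,1).

From H_k ≅ ker(∂_k) / im(∂_{k+1}) we obtain:

  H_3: rank ker ∂_3 − rank ∂_4 = (5 − 4) − 0 = 1, and there is no ∂_4, so H_3 ≅ Z.

H_3 = Z.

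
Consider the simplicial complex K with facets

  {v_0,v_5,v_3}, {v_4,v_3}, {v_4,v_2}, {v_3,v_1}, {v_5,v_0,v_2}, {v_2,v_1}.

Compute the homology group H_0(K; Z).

H_0 = Z.

Take the total order v_0 < v_1 < v_2 < v_3 < v_4 < v_5 on the vertex set. Then K (dimension 2) consists of the simplices:

  0-simplices (6): [v_0], [v_1], [v_2], [v_3], [v_4], [v_5]
  1-simplices (9): [v_0,v_2], [v_0,v_3], [v_0,v_5], [v_1,v_2], [v_1,v_3], [v_2,v_4], [v_2,v_5], [v_3,v_4], [v_3,v_5]
  2-simplices (2): [v_0,v_2,v_5], [v_0,v_3,v_5]

so the chain groups are C_0 ≅ Z^6, C_1 ≅ Z^9, C_2 ≅ Z^2.

The boundary map ∂_1: C_1 → C_0 maps an edge to its endpoints' difference, ∂[p,q] = q − p.
As a 6×9 matrix over Z this has rank 5, with invariant factors (1,1,1,1,1).

∂_2: C_2 → C_1 sends each 2-simplex [p,q,r] to [q,r] − [p,r] + [p,q]. For instance
  ∂[v_0,v_2,v_5] = [v_2,v_5] − [v_0,v_5] + [v_0,v_2],
  ∂[v_0,v_3,v_5] = [v_3,v_5] − [v_0,v_5] + [v_0,v_3].
The 9×2 boundary matrix has rank 2 and Smith normal form diag(1,1).

Reading off H_k = ker ∂_k / im ∂_{k+1}:

  H_0: rank C_0 − rank ∂_1 = 6 − 5 = 1, and the invariant factors of ∂_1 are all 1, so H_0 ≅ Z.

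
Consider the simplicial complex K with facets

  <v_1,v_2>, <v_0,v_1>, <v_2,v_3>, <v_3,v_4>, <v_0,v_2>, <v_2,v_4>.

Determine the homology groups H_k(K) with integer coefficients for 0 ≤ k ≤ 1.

H_0 = Z,  H_1 = Z^2.

Take the total order v_0 < v_1 < v_2 < v_3 < v_4 on the vertex set. Then K (dimension 1) consists of the simplices:

  0-simplices (5): [v_0], [v_1], [v_2], [v_3], [v_4]
  1-simplices (6): [v_0,v_1], [v_0,v_2], [v_1,v_2], [v_2,v_3], [v_2,v_4], [v_3,v_4]

so the chain groups are C_0 ≅ Z^5, C_1 ≅ Z^6.

Boundary ∂_1: C_1 → C_0 maps an edge to its endpoints' difference, ∂[p,q] = q − p. For instance
  ∂[v_2,v_3] = [v_3] − [v_2].
The 5×6 boundary matrix has rank 4 and Smith normal form diag(1,1,1,1).

Now H_k = ker ∂_k / im ∂_{k+1}, so:

  H_0: rank C_0 − rank ∂_1 = 5 − 4 = 1, and the invariant factors of ∂_1 are all 1, so H_0 = Z.
  H_1: rank ker ∂_1 − rank ∂_2 = (6 − 4) − 0 = 2, and there is no ∂_2, so H_1 = Z^2.

As a check, the Euler characteristic is 5 − 6 = -1, which agrees with 1 − 2 = -1.
(K is a triangulation of a wedge of 2 circles.)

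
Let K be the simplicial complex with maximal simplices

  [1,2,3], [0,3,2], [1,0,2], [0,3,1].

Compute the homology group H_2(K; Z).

Fix the vertex order 0 < 1 < 2 < 3 and write every simplex with vertices in increasing order. Then dim K = 2 and the simplices of K are:

  0-simplices (4): [0], [1], [2], [3]
  1-simplices (6): [0,1], [0,2], [0,3], [1,2], [1,3], [2,3]
  2-simplices (4): [0,1,2], [0,1,3], [0,2,3], [1,2,3]

so the chain groups are C_0 ≅ Z^4, C_1 ≅ Z^6, C_2 ≅ Z^4.

∂_1: C_1 → C_0 sends each edge [p,q] (with p < q) to q − p. For instance
  ∂[0,3] = [3] − [0].
This gives a 4×6 integer matrix of rank 3; reducing to Smith normal form yields diagonal entries (1,1,1).

∂_2: C_2 → C_1 maps a triangle to the signed sum of its edges. For instance
  ∂[0,2,3] = [2,3] − [0,3] + [0,2],
  ∂[0,1,2] = [1,2] − [0,2] + [0,1].
The 6×4 boundary matrix has rank 3 and Smith normal form diag(1,1,1).

Reading off H_k = ker ∂_k / im ∂_{k+1}:

  H_2: rank ker ∂_2 − rank ∂_3 = (4 − 3) − 0 = 1, and there is no ∂_3, so H_2 = Z.

H_2 = Z.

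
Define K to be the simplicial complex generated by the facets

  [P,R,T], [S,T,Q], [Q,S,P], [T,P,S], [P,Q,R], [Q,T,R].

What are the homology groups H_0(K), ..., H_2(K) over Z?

Fix the vertex order P < Q < R < S < T and write every simplex with vertices in increasing order. Then dim K = 2 and the simplices of K are:

  0-simplices (5): P, Q, R, S, T
  1-simplices (9): PQ, PR, PS, PT, QR, QS, QT, RT, ST
  2-simplices (6): PQR, PQS, PRT, PST, QRT, QST

giving chain groups C_0 ≅ Z^5, C_1 ≅ Z^9, C_2 ≅ Z^6.

The boundary map ∂_1: C_1 → C_0 is given by ∂[p,q] = [q] − [p].
This gives a 5×9 integer matrix of rank 4; reducing to Smith normal form yields diagonal entries (1,1,1,1).

Boundary ∂_2: C_2 → C_1 maps a triangle to the signed sum of its edges. For instance
  ∂QRT = RT − QT + QR,
  ∂PQS = QS − PS + PQ.
This gives a 9×6 integer matrix of rank 5; reducing to Smith normal form yields diagonal entries (1,1,1,1,1).

Now H_k = ker ∂_k / im ∂_{k+1}, so:

  H_0: rank C_0 − rank ∂_1 = 5 − 4 = 1, and the invariant factors of ∂_1 are all 1, so H_0 = Z.
  H_1: rank ker ∂_1 − rank ∂_2 = (9 − 4) − 5 = 0, and the invariant factors of ∂_2 are all 1, so H_1 = 0.
  H_2: rank ker ∂_2 − rank ∂_3 = (6 − 5) − 0 = 1, and there is no ∂_3, so H_2 = Z.

As a check, the Euler characteristic is 5 − 9 + 6 = 2, which agrees with 1 − 0 + 1 = 2.

H_0 = Z,  H_1 = 0,  H_2 = Z.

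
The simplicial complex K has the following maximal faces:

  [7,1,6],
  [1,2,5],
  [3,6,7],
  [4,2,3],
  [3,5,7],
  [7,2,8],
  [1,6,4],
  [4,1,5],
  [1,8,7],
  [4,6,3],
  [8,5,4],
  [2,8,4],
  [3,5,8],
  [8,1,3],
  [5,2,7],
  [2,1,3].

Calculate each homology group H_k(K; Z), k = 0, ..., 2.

H_0 = Z,  H_1 = Z^2,  H_2 = Z.

We work with the vertex ordering 1 < 2 < 3 < 4 < 5 < 6 < 7 < 8. The simplices of K, each written with vertices in increasing order, are:

  0-simplices (8): [1], [2], [3], [4], [5], [6], [7], [8]
  1-simplices (24): (24 of them)
  2-simplices (16): [1,2,3], [1,2,5], [1,3,8], [1,4,5], [1,4,6], [1,6,7], [1,7,8], [2,3,4], [2,4,8], [2,5,7], [2,7,8], [3,4,6], [3,5,7], [3,5,8], [3,6,7], [4,5,8]

Hence C_0 ≅ Z^8, C_1 ≅ Z^24, C_2 ≅ Z^16.

The boundary map ∂_1: C_1 → C_0 sends each edge [p,q] (with p < q) to q − p.
As a 8×24 matrix over Z this has rank 7, with invariant factors (1,1,1,1,1,1,1).

The boundary map ∂_2: C_2 → C_1 acts by ∂[p,q,r] = [q,r] − [p,r] + [p,q]. For instance
  ∂[1,4,6] = [4,6] − [1,6] + [1,4],
  ∂[2,5,7] = [5,7] − [2,7] + [2,5].
The 24×16 boundary matrix has rank 15 and Smith normal form diag(1,1,1,1,1,1,1,1,1,1,1,1,1,1,1).

Now H_k = ker ∂_k / im ∂_{k+1}, so:

  H_0: rank C_0 − rank ∂_1 = 8 − 7 = 1, and the invariant factors of ∂_1 are all 1, so H_0 ≅ Z.
  H_1: rank ker ∂_1 − rank ∂_2 = (24 − 7) − 15 = 2, and the invariant factors of ∂_2 are all 1, so H_1 ≅ Z^2.
  H_2: rank ker ∂_2 − rank ∂_3 = (16 − 15) − 0 = 1, and there is no ∂_3, so H_2 ≅ Z.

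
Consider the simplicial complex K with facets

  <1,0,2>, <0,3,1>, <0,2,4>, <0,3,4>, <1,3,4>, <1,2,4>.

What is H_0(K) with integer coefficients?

Order the vertices as 0 < 1 < 2 < 3 < 4. Listing each simplex with vertices in this order, K has dimension 2 with simplices:

  0-simplices (5): [0], [1], [2], [3], [4]
  1-simplices (9): [0,1], [0,2], [0,3], [0,4], [1,2], [1,3], [1,4], [2,4], [3,4]
  2-simplices (6): [0,1,2], [0,1,3], [0,2,4], [0,3,4], [1,2,4], [1,3,4]

giving chain groups C_0 ≅ Z^5, C_1 ≅ Z^9, C_2 ≅ Z^6.

The boundary map ∂_1: C_1 → C_0 is given by ∂[p,q] = [q] − [p]. For instance
  ∂[2,4] = [4] − [2].
As a 5×9 matrix over Z this has rank 4, with invariant factors (1,1,1,1).

∂_2: C_2 → C_1 maps a triangle to the signed sum of its edges. For instance
  ∂[1,3,4] = [3,4] − [1,4] + [1,3],
  ∂[0,2,4] = [2,4] − [0,4] + [0,2].
As a 9×6 matrix over Z this has rank 5, with invariant factors (1,1,1,1,1).

Now H_k = ker ∂_k / im ∂_{k+1}, so:

  H_0: rank C_0 − rank ∂_1 = 5 − 4 = 1, and the invariant factors of ∂_1 are all 1, so H_0 = Z.

H_0 = Z.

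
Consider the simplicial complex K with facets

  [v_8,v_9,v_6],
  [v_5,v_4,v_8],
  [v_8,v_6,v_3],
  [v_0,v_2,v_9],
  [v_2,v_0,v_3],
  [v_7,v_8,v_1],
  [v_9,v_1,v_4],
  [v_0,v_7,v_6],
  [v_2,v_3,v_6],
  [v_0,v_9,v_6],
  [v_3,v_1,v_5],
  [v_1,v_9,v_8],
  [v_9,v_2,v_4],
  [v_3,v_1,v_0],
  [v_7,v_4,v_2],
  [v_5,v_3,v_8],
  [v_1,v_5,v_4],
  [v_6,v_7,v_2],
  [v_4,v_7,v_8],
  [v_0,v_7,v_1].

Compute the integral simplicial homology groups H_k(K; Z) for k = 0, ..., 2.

H_0 ≅ Z,  H_1 ≅ Z ⊕ Z_2,  H_2 = 0.

Take the total order v_0 < v_1 < v_2 < v_3 < v_4 < v_5 < v_6 < v_7 < v_8 < v_9 on the vertex set. Then K (dimension 2) consists of the simplices:

  0-simplices (10): [v_0], [v_1], [v_2], [v_3], [v_4], [v_5], [v_6], [v_7], [v_8], [v_9]
  1-simplices (30): (30 of them)
  2-simplices (20): (20 of them)

so the chain groups are C_0 ≅ Z^10, C_1 ≅ Z^30, C_2 ≅ Z^20.

The boundary map ∂_1: C_1 → C_0 maps an edge to its endpoints' difference, ∂[p,q] = q − p. For instance
  ∂[v_4,v_5] = [v_5] − [v_4].
The resulting 10×30 matrix has rank 9, and its Smith normal form has invariant factors (1,1,1,1,1,1,1,1,1).

Boundary ∂_2: C_2 → C_1 sends each 2-simplex [p,q,r] to [q,r] − [p,r] + [p,q]. For instance
  ∂[v_1,v_4,v_5] = [v_4,v_5] − [v_1,v_5] + [v_1,v_4],
  ∂[v_2,v_3,v_6] = [v_3,v_6] − [v_2,v_6] + [v_2,v_3].
This gives a 30×20 integer matrix of rank 20; reducing to Smith normal form yields diagonal entries (1,1,1,1,1,1,1,1,1,1,1,1,1,1,1,1,1,1,1,2).

Reading off H_k = ker ∂_k / im ∂_{k+1}:

  H_0: rank C_0 − rank ∂_1 = 10 − 9 = 1, and the invariant factors of ∂_1 are all 1, so H_0 ≅ Z.
  H_1: rank ker ∂_1 − rank ∂_2 = (30 − 9) − 20 = 1, and ∂_2 has invariant factor 2 > 1, so H_1 ≅ Z ⊕ Z_2.
  H_2: rank ker ∂_2 − rank ∂_3 = (20 − 20) − 0 = 0, and there is no ∂_3, so H_2 ≅ 0.

As a check, the Euler characteristic is 10 − 30 + 20 = 0, which agrees with 1 − 1 + 0 = 0.
(K is a triangulation of the Klein bottle.)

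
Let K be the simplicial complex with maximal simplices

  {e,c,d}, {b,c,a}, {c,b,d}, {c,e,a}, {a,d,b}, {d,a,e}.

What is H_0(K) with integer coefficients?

Fix the vertex order a < b < c < d < e and write every simplex with vertices in increasing order. Then dim K = 2 and the simplices of K are:

  0-simplices (5): a, b, c, d, e
  1-simplices (9): ab, ac, ad, ae, bc, bd, cd, ce, de
  2-simplices (6): abc, abd, ace, ade, bcd, cde

Hence C_0 ≅ Z^5, C_1 ≅ Z^9, C_2 ≅ Z^6.

∂_1: C_1 → C_0 is given by ∂[p,q] = [q] − [p].
The 5×9 boundary matrix has rank 4 and Smith normal form diag(1,1,1,1).

Boundary ∂_2: C_2 → C_1 acts by ∂[p,q,r] = [q,r] − [p,r] + [p,q]. For instance
  ∂ace = ce − ae + ac,
  ∂abc = bc − ac + ab.
The 9×6 boundary matrix has rank 5 and Smith normal form diag(1,1,1,1,1).

Reading off H_k = ker ∂_k / im ∂_{k+1}:

  H_0: rank C_0 − rank ∂_1 = 5 − 4 = 1, and the invariant factors of ∂_1 are all 1, so H_0 ≅ Z.

H_0 = Z.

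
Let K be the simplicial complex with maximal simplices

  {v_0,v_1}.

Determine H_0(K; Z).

Order the vertices as v_0 < v_1. Listing each simplex with vertices in this order, K has dimension 1 with simplices:

  0-simplices (2): [v_0], [v_1]
  1-simplices (1): [v_0,v_1]

giving chain groups C_0 ≅ Z^2, C_1 ≅ Z^1.

Boundary ∂_1: C_1 → C_0 maps an edge to its endpoints' difference, ∂[p,q] = q − p. For instance
  ∂[v_0,v_1] = [v_1] − [v_0].
The 2×1 boundary matrix has rank 1 and Smith normal form diag(1).

Reading off H_k = ker ∂_k / im ∂_{k+1}:

  H_0: rank C_0 − rank ∂_1 = 2 − 1 = 1, and the invariant factors of ∂_1 are all 1, so H_0 = Z.

H_0 = Z.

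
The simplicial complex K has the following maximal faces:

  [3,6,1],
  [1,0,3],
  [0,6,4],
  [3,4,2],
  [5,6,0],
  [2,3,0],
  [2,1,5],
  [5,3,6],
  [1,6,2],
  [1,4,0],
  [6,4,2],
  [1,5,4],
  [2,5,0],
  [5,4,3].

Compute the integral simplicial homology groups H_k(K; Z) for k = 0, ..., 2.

Order the vertices as 0 < 1 < 2 < 3 < 4 < 5 < 6. Listing each simplex with vertices in this order, K has dimension 2 with simplices:

  0-simplices (7): [0], [1], [2], [3], [4], [5], [6]
  1-simplices (21): [0,1], [0,2], [0,3], [0,4], [0,5], [0,6], [1,2], [1,3], [1,4], [1,5], [1,6], [2,3], [2,4], [2,5], [2,6], [3,4], [3,5], [3,6], [4,5], [4,6], [5,6]
  2-simplices (14): [0,1,3], [0,1,4], [0,2,3], [0,2,5], [0,4,6], [0,5,6], [1,2,5], [1,2,6], [1,3,6], [1,4,5], [2,3,4], [2,4,6], [3,4,5], [3,5,6]

so the chain groups are C_0 ≅ Z^7, C_1 ≅ Z^21, C_2 ≅ Z^14.

Boundary ∂_1: C_1 → C_0 is given by ∂[p,q] = [q] − [p]. For instance
  ∂[2,6] = [6] − [2].
The resulting 7×21 matrix has rank 6, and its Smith normal form has invariant factors (1,1,1,1,1,1).

The boundary map ∂_2: C_2 → C_1 maps a triangle to the signed sum of its edges. For instance
  ∂[1,2,5] = [2,5] − [1,5] + [1,2],
  ∂[2,4,6] = [4,6] − [2,6] + [2,4].
As a 21×14 matrix over Z this has rank 13, with invariant factors (1,1,1,1,1,1,1,1,1,1,1,1,1).

Computing H_k = (kernel of ∂_k) / (image of ∂_{k+1}):

  H_0: rank C_0 − rank ∂_1 = 7 − 6 = 1, and the invariant factors of ∂_1 are all 1, so H_0 = Z.
  H_1: rank ker ∂_1 − rank ∂_2 = (21 − 6) − 13 = 2, and the invariant factors of ∂_2 are all 1, so H_1 = Z^2.
  H_2: rank ker ∂_2 − rank ∂_3 = (14 − 13) − 0 = 1, and there is no ∂_3, so H_2 = Z.

As a check, the Euler characteristic is 7 − 21 + 14 = 0, which agrees with 1 − 2 + 1 = 0.
(K is a triangulation of the torus T^2.)

H_0 = Z,  H_1 = Z^2,  H_2 = Z.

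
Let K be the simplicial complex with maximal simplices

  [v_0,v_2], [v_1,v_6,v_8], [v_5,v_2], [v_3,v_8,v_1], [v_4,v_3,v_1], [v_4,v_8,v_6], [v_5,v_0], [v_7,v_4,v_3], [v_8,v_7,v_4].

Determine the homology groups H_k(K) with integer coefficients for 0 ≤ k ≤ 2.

Order the vertices as v_0 < v_1 < v_2 < v_3 < v_4 < v_5 < v_6 < v_7 < v_8. Listing each simplex with vertices in this order, K has dimension 2 with simplices:

  0-simplices (9): [v_0], [v_1], [v_2], [v_3], [v_4], [v_5], [v_6], [v_7], [v_8]
  1-simplices (15): (15 of them)
  2-simplices (6): [v_1,v_3,v_4], [v_1,v_3,v_8], [v_1,v_6,v_8], [v_3,v_4,v_7], [v_4,v_6,v_8], [v_4,v_7,v_8]

so the chain groups are C_0 ≅ Z^9, C_1 ≅ Z^15, C_2 ≅ Z^6.

Boundary ∂_1: C_1 → C_0 sends each edge [p,q] (with p < q) to q − p.
As a 9×15 matrix over Z this has rank 7, with invariant factors (1,1,1,1,1,1,1).

Boundary ∂_2: C_2 → C_1 acts by ∂[p,q,r] = [q,r] − [p,r] + [p,q]. For instance
  ∂[v_3,v_4,v_7] = [v_4,v_7] − [v_3,v_7] + [v_3,v_4],
  ∂[v_1,v_3,v_4] = [v_3,v_4] − [v_1,v_4] + [v_1,v_3].
The resulting 15×6 matrix has rank 6, and its Smith normal form has invariant factors (1,1,1,1,1,1).

Now H_k = ker ∂_k / im ∂_{k+1}, so:

  H_0: rank C_0 − rank ∂_1 = 9 − 7 = 2, and the invariant factors of ∂_1 are all 1, so H_0 = Z^2.
  H_1: rank ker ∂_1 − rank ∂_2 = (15 − 7) − 6 = 2, and the invariant factors of ∂_2 are all 1, so H_1 = Z^2.
  H_2: rank ker ∂_2 − rank ∂_3 = (6 − 6) − 0 = 0, and there is no ∂_3, so H_2 = 0.

As a check, the Euler characteristic is 9 − 15 + 6 = 0, which agrees with 2 − 2 + 0 = 0.

H_0 ≅ Z^2,  H_1 ≅ Z^2,  H_2 = 0.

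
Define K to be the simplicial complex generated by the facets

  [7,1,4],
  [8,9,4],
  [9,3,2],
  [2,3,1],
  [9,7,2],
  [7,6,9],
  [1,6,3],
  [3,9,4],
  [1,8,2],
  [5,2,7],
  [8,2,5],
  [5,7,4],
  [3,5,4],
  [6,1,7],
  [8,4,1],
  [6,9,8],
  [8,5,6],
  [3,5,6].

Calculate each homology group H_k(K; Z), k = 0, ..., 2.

H_0 ≅ Z,  H_1 ≅ Z^2,  H_2 ≅ Z.

Order the vertices as 1 < 2 < 3 < 4 < 5 < 6 < 7 < 8 < 9. Listing each simplex with vertices in this order, K has dimension 2 with simplices:

  0-simplices (9): [1], [2], [3], [4], [5], [6], [7], [8], [9]
  1-simplices (27): (27 of them)
  2-simplices (18): [1,2,3], [1,2,8], [1,3,6], [1,4,7], [1,4,8], [1,6,7], [2,3,9], [2,5,7], [2,5,8], [2,7,9], [3,4,5], [3,4,9], [3,5,6], [4,5,7], [4,8,9], [5,6,8], [6,7,9], [6,8,9]

so the chain groups are C_0 ≅ Z^9, C_1 ≅ Z^27, C_2 ≅ Z^18.

∂_1: C_1 → C_0 sends each edge [p,q] (with p < q) to q − p. For instance
  ∂[2,5] = [5] − [2].
As a 9×27 matrix over Z this has rank 8, with invariant factors (1,1,1,1,1,1,1,1).

∂_2: C_2 → C_1 acts by ∂[p,q,r] = [q,r] − [p,r] + [p,q]. For instance
  ∂[3,5,6] = [5,6] − [3,6] + [3,5],
  ∂[5,6,8] = [6,8] − [5,8] + [5,6].
As a 27×18 matrix over Z this has rank 17, with invariant factors (1,1,1,1,1,1,1,1,1,1,1,1,1,1,1,1,1).

Computing H_k = (kernel of ∂_k) / (image of ∂_{k+1}):

  H_0: rank C_0 − rank ∂_1 = 9 − 8 = 1, and the invariant factors of ∂_1 are all 1, so H_0 ≅ Z.
  H_1: rank ker ∂_1 − rank ∂_2 = (27 − 8) − 17 = 2, and the invariant factors of ∂_2 are all 1, so H_1 ≅ Z^2.
  H_2: rank ker ∂_2 − rank ∂_3 = (18 − 17) − 0 = 1, and there is no ∂_3, so H_2 ≅ Z.

(K is a triangulation of the torus T^2.)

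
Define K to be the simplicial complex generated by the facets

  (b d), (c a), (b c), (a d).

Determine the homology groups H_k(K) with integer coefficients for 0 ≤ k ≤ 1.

Order the vertices as a < b < c < d. Listing each simplex with vertices in this order, K has dimension 1 with simplices:

  0-simplices (4): a, b, c, d
  1-simplices (4): ac, ad, bc, bd

so the chain groups are C_0 ≅ Z^4, C_1 ≅ Z^4.

The boundary map ∂_1: C_1 → C_0 maps an edge to its endpoints' difference, ∂[p,q] = q − p. For instance
  ∂ac = c − a.
As a 4×4 matrix over Z this has rank 3, with invariant factors (1,1,1).

Reading off H_k = ker ∂_k / im ∂_{k+1}:

  H_0: rank C_0 − rank ∂_1 = 4 − 3 = 1, and the invariant factors of ∂_1 are all 1, so H_0 ≅ Z.
  H_1: rank ker ∂_1 − rank ∂_2 = (4 − 3) − 0 = 1, and there is no ∂_2, so H_1 ≅ Z.

(K is a triangulation of the circle S^1.)

H_0 ≅ Z,  H_1 ≅ Z.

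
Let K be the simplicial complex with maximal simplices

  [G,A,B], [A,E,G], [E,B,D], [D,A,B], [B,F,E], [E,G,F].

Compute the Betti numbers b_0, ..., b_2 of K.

b_0 = 1, b_1 = 1, b_2 = 0.

K has 6 vertices, 12 edges, 6 triangles.
rank ∂_0 = 0, rank ∂_1 = 5 ⇒ b_0 = 6 − 0 − 5 = 1; all invariant factors of ∂_1 are 1 so no torsion. So H_0 = Z.
rank ∂_1 = 5, rank ∂_2 = 6 ⇒ b_1 = 12 − 5 − 6 = 1; all invariant factors of ∂_2 are 1 so no torsion. So H_1 = Z.
rank ∂_2 = 6, rank ∂_3 = 0 ⇒ b_2 = 6 − 6 − 0 = 0. So H_2 = 0.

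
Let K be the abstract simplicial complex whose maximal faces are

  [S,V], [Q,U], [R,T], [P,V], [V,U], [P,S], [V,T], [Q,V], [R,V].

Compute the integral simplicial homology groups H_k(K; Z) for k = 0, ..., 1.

H_0 ≅ Z,  H_1 ≅ Z^3.

Take the total order P < Q < R < S < T < U < V on the vertex set. Then K (dimension 1) consists of the simplices:

  0-simplices (7): P, Q, R, S, T, U, V
  1-simplices (9): PS, PV, QU, QV, RT, RV, SV, TV, UV

giving chain groups C_0 ≅ Z^7, C_1 ≅ Z^9.

The boundary map ∂_1: C_1 → C_0 is given by ∂[p,q] = [q] − [p]. For instance
  ∂UV = V − U.
As a 7×9 matrix over Z this has rank 6, with invariant factors (1,1,1,1,1,1).

Now H_k = ker ∂_k / im ∂_{k+1}, so:

  H_0: rank C_0 − rank ∂_1 = 7 − 6 = 1, and the invariant factors of ∂_1 are all 1, so H_0 = Z.
  H_1: rank ker ∂_1 − rank ∂_2 = (9 − 6) − 0 = 3, and there is no ∂_2, so H_1 = Z^3.

(K is a triangulation of a wedge of 3 circles.)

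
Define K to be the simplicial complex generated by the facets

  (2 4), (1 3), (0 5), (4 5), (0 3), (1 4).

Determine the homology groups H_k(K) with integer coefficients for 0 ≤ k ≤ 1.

H_0 ≅ Z,  H_1 ≅ Z.

Fix the vertex order 0 < 1 < 2 < 3 < 4 < 5 and write every simplex with vertices in increasing order. Then dim K = 1 and the simplices of K are:

  0-simplices (6): [0], [1], [2], [3], [4], [5]
  1-simplices (6): [0,3], [0,5], [1,3], [1,4], [2,4], [4,5]

Hence C_0 ≅ Z^6, C_1 ≅ Z^6.

∂_1: C_1 → C_0 maps an edge to its endpoints' difference, ∂[p,q] = q − p. For instance
  ∂[1,4] = [4] − [1].
The resulting 6×6 matrix has rank 5, and its Smith normal form has invariant factors (1,1,1,1,1).

From H_k ≅ ker(∂_k) / im(∂_{k+1}) we obtain:

  H_0: rank C_0 − rank ∂_1 = 6 − 5 = 1, and the invariant factors of ∂_1 are all 1, so H_0 = Z.
  H_1: rank ker ∂_1 − rank ∂_2 = (6 − 5) − 0 = 1, and there is no ∂_2, so H_1 = Z.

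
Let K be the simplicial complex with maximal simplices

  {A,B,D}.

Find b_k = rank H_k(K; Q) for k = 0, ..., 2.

b_0 = 1, b_1 = 0, b_2 = 0.

K has 3 vertices, 3 edges, 1 triangle.
rank ∂_0 = 0, rank ∂_1 = 2 ⇒ b_0 = 3 − 0 − 2 = 1; all invariant factors of ∂_1 are 1 so no torsion. So H_0 ≅ Z.
rank ∂_1 = 2, rank ∂_2 = 1 ⇒ b_1 = 3 − 2 − 1 = 0; all invariant factors of ∂_2 are 1 so no torsion. So H_1 ≅ 0.
rank ∂_2 = 1, rank ∂_3 = 0 ⇒ b_2 = 1 − 1 − 0 = 0. So H_2 ≅ 0.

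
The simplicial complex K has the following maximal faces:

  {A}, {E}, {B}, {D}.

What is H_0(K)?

H_0 ≅ Z^4.

K has 4 vertices.
rank ∂_0 = 0, rank ∂_1 = 0 ⇒ b_0 = 4 − 0 − 0 = 4. So H_0 ≅ Z^4.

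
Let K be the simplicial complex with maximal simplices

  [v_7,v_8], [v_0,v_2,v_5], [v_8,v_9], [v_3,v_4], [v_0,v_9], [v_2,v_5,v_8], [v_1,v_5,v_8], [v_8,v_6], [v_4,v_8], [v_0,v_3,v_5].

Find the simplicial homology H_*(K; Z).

H_0 ≅ Z,  H_1 ≅ Z^2,  H_2 = 0.

We work with the vertex ordering v_0 < v_1 < v_2 < v_3 < v_4 < v_5 < v_6 < v_7 < v_8 < v_9. The simplices of K, each written with vertices in increasing order, are:

  0-simplices (10): [v_0], [v_1], [v_2], [v_3], [v_4], [v_5], [v_6], [v_7], [v_8], [v_9]
  1-simplices (15): (15 of them)
  2-simplices (4): [v_0,v_2,v_5], [v_0,v_3,v_5], [v_1,v_5,v_8], [v_2,v_5,v_8]

Hence C_0 ≅ Z^10, C_1 ≅ Z^15, C_2 ≅ Z^4.

The boundary map ∂_1: C_1 → C_0 is given by ∂[p,q] = [q] − [p]. For instance
  ∂[v_3,v_5] = [v_5] − [v_3].
As a 10×15 matrix over Z this has rank 9, with invariant factors (1,1,1,1,1,1,1,1,1).

∂_2: C_2 → C_1 maps a triangle to the signed sum of its edges. For instance
  ∂[v_2,v_5,v_8] = [v_5,v_8] − [v_2,v_8] + [v_2,v_5],
  ∂[v_0,v_3,v_5] = [v_3,v_5] − [v_0,v_5] + [v_0,v_3].
As a 15×4 matrix over Z this has rank 4, with invariant factors (1,1,1,1).

From H_k ≅ ker(∂_k) / im(∂_{k+1}) we obtain:

  H_0: rank C_0 − rank ∂_1 = 10 − 9 = 1, and the invariant factors of ∂_1 are all 1, so H_0 = Z.
  H_1: rank ker ∂_1 − rank ∂_2 = (15 − 9) − 4 = 2, and the invariant factors of ∂_2 are all 1, so H_1 = Z^2.
  H_2: rank ker ∂_2 − rank ∂_3 = (4 − 4) − 0 = 0, and there is no ∂_3, so H_2 = 0.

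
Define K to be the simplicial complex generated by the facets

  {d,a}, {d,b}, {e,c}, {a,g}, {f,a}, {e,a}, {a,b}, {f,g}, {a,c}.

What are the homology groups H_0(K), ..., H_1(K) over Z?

Fix the vertex order a < b < c < d < e < f < g and write every simplex with vertices in increasing order. Then dim K = 1 and the simplices of K are:

  0-simplices (7): a, b, c, d, e, f, g
  1-simplices (9): ab, ac, ad, ae, af, ag, bd, ce, fg

giving chain groups C_0 ≅ Z^7, C_1 ≅ Z^9.

Boundary ∂_1: C_1 → C_0 is given by ∂[p,q] = [q] − [p]. For instance
  ∂ce = e − c.
The 7×9 boundary matrix has rank 6 and Smith normal form diag(1,1,1,1,1,1).

Computing H_k = (kernel of ∂_k) / (image of ∂_{k+1}):

  H_0: rank C_0 − rank ∂_1 = 7 − 6 = 1, and the invariant factors of ∂_1 are all 1, so H_0 = Z.
  H_1: rank ker ∂_1 − rank ∂_2 = (9 − 6) − 0 = 3, and there is no ∂_2, so H_1 = Z^3.

As a check, the Euler characteristic is 7 − 9 = -2, which agrees with 1 − 3 = -2.

H_0 = Z,  H_1 = Z^3.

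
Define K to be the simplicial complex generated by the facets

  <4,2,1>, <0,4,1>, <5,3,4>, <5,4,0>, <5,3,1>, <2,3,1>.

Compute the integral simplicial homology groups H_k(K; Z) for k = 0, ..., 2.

We work with the vertex ordering 0 < 1 < 2 < 3 < 4 < 5. The simplices of K, each written with vertices in increasing order, are:

  0-simplices (6): [0], [1], [2], [3], [4], [5]
  1-simplices (12): [0,1], [0,4], [0,5], [1,2], [1,3], [1,4], [1,5], [2,3], [2,4], [3,4], [3,5], [4,5]
  2-simplices (6): [0,1,4], [0,4,5], [1,2,3], [1,2,4], [1,3,5], [3,4,5]

so the chain groups are C_0 ≅ Z^6, C_1 ≅ Z^12, C_2 ≅ Z^6.

Boundary ∂_1: C_1 → C_0 is given by ∂[p,q] = [q] − [p]. For instance
  ∂[0,1] = [1] − [0].
The resulting 6×12 matrix has rank 5, and its Smith normal form has invariant factors (1,1,1,1,1).

Boundary ∂_2: C_2 → C_1 maps a triangle to the signed sum of its edges. For instance
  ∂[1,3,5] = [3,5] − [1,5] + [1,3],
  ∂[1,2,4] = [2,4] − [1,4] + [1,2].
The 12×6 boundary matrix has rank 6 and Smith normal form diag(1,1,1,1,1,1).

From H_k ≅ ker(∂_k) / im(∂_{k+1}) we obtain:

  H_0: rank C_0 − rank ∂_1 = 6 − 5 = 1, and the invariant factors of ∂_1 are all 1, so H_0 ≅ Z.
  H_1: rank ker ∂_1 − rank ∂_2 = (12 − 5) − 6 = 1, and the invariant factors of ∂_2 are all 1, so H_1 ≅ Z.
  H_2: rank ker ∂_2 − rank ∂_3 = (6 − 6) − 0 = 0, and there is no ∂_3, so H_2 ≅ 0.

H_0 ≅ Z,  H_1 ≅ Z,  H_2 = 0.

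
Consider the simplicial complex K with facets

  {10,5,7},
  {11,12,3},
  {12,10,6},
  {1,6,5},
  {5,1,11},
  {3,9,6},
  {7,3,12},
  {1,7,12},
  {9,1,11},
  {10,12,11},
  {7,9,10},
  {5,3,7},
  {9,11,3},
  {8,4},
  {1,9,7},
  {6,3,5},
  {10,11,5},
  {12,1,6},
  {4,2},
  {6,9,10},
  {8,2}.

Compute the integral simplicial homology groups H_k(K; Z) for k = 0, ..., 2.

H_0 ≅ Z^2,  H_1 ≅ Z^3,  H_2 ≅ Z.

K has 12 vertices, 30 edges, 18 triangles.
rank ∂_0 = 0, rank ∂_1 = 10 ⇒ b_0 = 12 − 0 − 10 = 2; all invariant factors of ∂_1 are 1 so no torsion. So H_0 ≅ Z^2.
rank ∂_1 = 10, rank ∂_2 = 17 ⇒ b_1 = 30 − 10 − 17 = 3; all invariant factors of ∂_2 are 1 so no torsion. So H_1 ≅ Z^3.
rank ∂_2 = 17, rank ∂_3 = 0 ⇒ b_2 = 18 − 17 − 0 = 1. So H_2 ≅ Z.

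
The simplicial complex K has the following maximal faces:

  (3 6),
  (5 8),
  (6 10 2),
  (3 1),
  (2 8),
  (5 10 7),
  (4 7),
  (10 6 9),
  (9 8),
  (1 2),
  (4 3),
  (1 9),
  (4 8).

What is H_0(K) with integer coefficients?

H_0 = Z.

Take the total order 1 < 2 < 3 < 4 < 5 < 6 < 7 < 8 < 9 < 10 on the vertex set. Then K (dimension 2) consists of the simplices:

  0-simplices (10): [1], [2], [3], [4], [5], [6], [7], [8], [9], [10]
  1-simplices (18): [1,2], [1,3], [1,9], [2,6], [2,8], [2,10], [3,4], [3,6], [4,7], [4,8], [5,7], [5,8], [5,10], [6,9], [6,10], [7,10], [8,9], [9,10]
  2-simplices (3): [2,6,10], [5,7,10], [6,9,10]

giving chain groups C_0 ≅ Z^10, C_1 ≅ Z^18, C_2 ≅ Z^3.

The boundary map ∂_1: C_1 → C_0 sends each edge [p,q] (with p < q) to q − p.
This gives a 10×18 integer matrix of rank 9; reducing to Smith normal form yields diagonal entries (1,1,1,1,1,1,1,1,1).

The boundary map ∂_2: C_2 → C_1 maps a triangle to the signed sum of its edges. For instance
  ∂[2,6,10] = [6,10] − [2,10] + [2,6],
  ∂[5,7,10] = [7,10] − [5,10] + [5,7].
The resulting 18×3 matrix has rank 3, and its Smith normal form has invariant factors (1,1,1).

Now H_k = ker ∂_k / im ∂_{k+1}, so:

  H_0: rank C_0 − rank ∂_1 = 10 − 9 = 1, and the invariant factors of ∂_1 are all 1, so H_0 ≅ Z.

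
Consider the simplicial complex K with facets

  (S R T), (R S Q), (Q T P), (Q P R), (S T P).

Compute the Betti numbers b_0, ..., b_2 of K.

b_0 = 1, b_1 = 1, b_2 = 0.

We work with the vertex ordering P < Q < R < S < T. The simplices of K, each written with vertices in increasing order, are:

  0-simplices (5): P, Q, R, S, T
  1-simplices (10): PQ, PR, PS, PT, QR, QS, QT, RS, RT, ST
  2-simplices (5): PQR, PQT, PST, QRS, RST

giving chain groups C_0 ≅ Z^5, C_1 ≅ Z^10, C_2 ≅ Z^5.

Boundary ∂_1: C_1 → C_0 maps an edge to its endpoints' difference, ∂[p,q] = q − p. For instance
  ∂PR = R − P.
As a 5×10 matrix over Z this has rank 4, with invariant factors (1,1,1,1).

∂_2: C_2 → C_1 acts by ∂[p,q,r] = [q,r] − [p,r] + [p,q]. For instance
  ∂RST = ST − RT + RS,
  ∂PQT = QT − PT + PQ.
As a 10×5 matrix over Z this has rank 5, with invariant factors (1,1,1,1,1).

From H_k ≅ ker(∂_k) / im(∂_{k+1}) we obtain:

  H_0: rank C_0 − rank ∂_1 = 5 − 4 = 1, and the invariant factors of ∂_1 are all 1, so H_0 = Z.
  H_1: rank ker ∂_1 − rank ∂_2 = (10 − 4) − 5 = 1, and the invariant factors of ∂_2 are all 1, so H_1 = Z.
  H_2: rank ker ∂_2 − rank ∂_3 = (5 − 5) − 0 = 0, and there is no ∂_3, so H_2 = 0.

(K is a triangulation of the Möbius band.)

Hence the Betti numbers are b_0 = 1, b_1 = 1, b_2 = 0.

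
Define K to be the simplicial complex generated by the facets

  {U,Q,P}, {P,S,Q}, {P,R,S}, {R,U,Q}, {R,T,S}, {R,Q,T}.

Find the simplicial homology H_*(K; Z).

H_0 ≅ Z,  H_1 ≅ Z,  H_2 = 0.

Order the vertices as P < Q < R < S < T < U. Listing each simplex with vertices in this order, K has dimension 2 with simplices:

  0-simplices (6): P, Q, R, S, T, U
  1-simplices (12): PQ, PR, PS, PU, QR, QS, QT, QU, RS, RT, RU, ST
  2-simplices (6): PQS, PQU, PRS, QRT, QRU, RST

giving chain groups C_0 ≅ Z^6, C_1 ≅ Z^12, C_2 ≅ Z^6.

∂_1: C_1 → C_0 maps an edge to its endpoints' difference, ∂[p,q] = q − p. For instance
  ∂QR = R − Q.
As a 6×12 matrix over Z this has rank 5, with invariant factors (1,1,1,1,1).

Boundary ∂_2: C_2 → C_1 sends each 2-simplex [p,q,r] to [q,r] − [p,r] + [p,q]. For instance
  ∂QRU = RU − QU + QR,
  ∂RST = ST − RT + RS.
The resulting 12×6 matrix has rank 6, and its Smith normal form has invariant factors (1,1,1,1,1,1).

Computing H_k = (kernel of ∂_k) / (image of ∂_{k+1}):

  H_0: rank C_0 − rank ∂_1 = 6 − 5 = 1, and the invariant factors of ∂_1 are all 1, so H_0 ≅ Z.
  H_1: rank ker ∂_1 − rank ∂_2 = (12 − 5) − 6 = 1, and the invariant factors of ∂_2 are all 1, so H_1 ≅ Z.
  H_2: rank ker ∂_2 − rank ∂_3 = (6 − 6) − 0 = 0, and there is no ∂_3, so H_2 ≅ 0.

As a check, the Euler characteristic is 6 − 12 + 6 = 0, which agrees with 1 − 1 + 0 = 0.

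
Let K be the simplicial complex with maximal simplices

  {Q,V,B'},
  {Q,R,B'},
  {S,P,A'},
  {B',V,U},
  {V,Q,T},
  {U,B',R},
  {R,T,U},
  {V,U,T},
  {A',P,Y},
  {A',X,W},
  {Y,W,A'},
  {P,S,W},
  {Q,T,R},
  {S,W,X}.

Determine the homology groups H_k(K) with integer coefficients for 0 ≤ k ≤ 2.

H_0 ≅ Z^2,  H_1 ≅ Z,  H_2 ≅ Z.

Take the total order P < Q < R < S < T < U < V < W < X < Y < A' < B' on the vertex set. Then K (dimension 2) consists of the simplices:

  0-simplices (12): [P], [Q], [R], [S], [T], [U], [V], [W], [X], [Y], [A'], [B']
  1-simplices (24): (24 of them)
  2-simplices (14): [P,S,W], [P,S,A'], [P,Y,A'], [Q,R,T], [Q,R,B'], [Q,T,V], [Q,V,B'], [R,T,U], [R,U,B'], [S,W,X], [T,U,V], [U,V,B'], [W,X,A'], [W,Y,A']

giving chain groups C_0 ≅ Z^12, C_1 ≅ Z^24, C_2 ≅ Z^14.

The boundary map ∂_1: C_1 → C_0 is given by ∂[p,q] = [q] − [p].
The resulting 12×24 matrix has rank 10, and its Smith normal form has invariant factors (1,1,1,1,1,1,1,1,1,1).

∂_2: C_2 → C_1 acts by ∂[p,q,r] = [q,r] − [p,r] + [p,q]. For instance
  ∂[P,Y,A'] = [Y,A'] − [P,A'] + [P,Y],
  ∂[T,U,V] = [U,V] − [T,V] + [T,U].
The 24×14 boundary matrix has rank 13 and Smith normal form diag(1,1,1,1,1,1,1,1,1,1,1,1,1).

From H_k ≅ ker(∂_k) / im(∂_{k+1}) we obtain:

  H_0: rank C_0 − rank ∂_1 = 12 − 10 = 2, and the invariant factors of ∂_1 are all 1, so H_0 ≅ Z^2.
  H_1: rank ker ∂_1 − rank ∂_2 = (24 − 10) − 13 = 1, and the invariant factors of ∂_2 are all 1, so H_1 ≅ Z.
  H_2: rank ker ∂_2 − rank ∂_3 = (14 − 13) − 0 = 1, and there is no ∂_3, so H_2 ≅ Z.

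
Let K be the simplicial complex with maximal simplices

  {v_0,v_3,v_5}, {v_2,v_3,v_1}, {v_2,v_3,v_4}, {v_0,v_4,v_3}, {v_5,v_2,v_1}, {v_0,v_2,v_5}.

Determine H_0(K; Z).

H_0 ≅ Z.

Order the vertices as v_0 < v_1 < v_2 < v_3 < v_4 < v_5. Listing each simplex with vertices in this order, K has dimension 2 with simplices:

  0-simplices (6): [v_0], [v_1], [v_2], [v_3], [v_4], [v_5]
  1-simplices (12): [v_0,v_2], [v_0,v_3], [v_0,v_4], [v_0,v_5], [v_1,v_2], [v_1,v_3], [v_1,v_5], [v_2,v_3], [v_2,v_4], [v_2,v_5], [v_3,v_4], [v_3,v_5]
  2-simplices (6): [v_0,v_2,v_5], [v_0,v_3,v_4], [v_0,v_3,v_5], [v_1,v_2,v_3], [v_1,v_2,v_5], [v_2,v_3,v_4]

so the chain groups are C_0 ≅ Z^6, C_1 ≅ Z^12, C_2 ≅ Z^6.

∂_1: C_1 → C_0 maps an edge to its endpoints' difference, ∂[p,q] = q − p.
This gives a 6×12 integer matrix of rank 5; reducing to Smith normal form yields diagonal entries (1,1,1,1,1).

Boundary ∂_2: C_2 → C_1 maps a triangle to the signed sum of its edges. For instance
  ∂[v_1,v_2,v_5] = [v_2,v_5] − [v_1,v_5] + [v_1,v_2],
  ∂[v_0,v_2,v_5] = [v_2,v_5] − [v_0,v_5] + [v_0,v_2].
The resulting 12×6 matrix has rank 6, and its Smith normal form has invariant factors (1,1,1,1,1,1).

Now H_k = ker ∂_k / im ∂_{k+1}, so:

  H_0: rank C_0 − rank ∂_1 = 6 − 5 = 1, and the invariant factors of ∂_1 are all 1, so H_0 ≅ Z.

(K is a triangulation of the cylinder S^1 x I.)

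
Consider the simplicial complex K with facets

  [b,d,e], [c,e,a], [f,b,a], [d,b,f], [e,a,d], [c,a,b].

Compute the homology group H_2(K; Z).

We work with the vertex ordering a < b < c < d < e < f. The simplices of K, each written with vertices in increasing order, are:

  0-simplices (6): a, b, c, d, e, f
  1-simplices (12): ab, ac, ad, ae, af, bc, bd, be, bf, ce, de, df
  2-simplices (6): abc, abf, ace, ade, bde, bdf

so the chain groups are C_0 ≅ Z^6, C_1 ≅ Z^12, C_2 ≅ Z^6.

Boundary ∂_1: C_1 → C_0 maps an edge to its endpoints' difference, ∂[p,q] = q − p. For instance
  ∂bd = d − b.
The 6×12 boundary matrix has rank 5 and Smith normal form diag(1,1,1,1,1).

Boundary ∂_2: C_2 → C_1 acts by ∂[p,q,r] = [q,r] − [p,r] + [p,q]. For instance
  ∂abf = bf − af + ab,
  ∂ace = ce − ae + ac.
The 12×6 boundary matrix has rank 6 and Smith normal form diag(1,1,1,1,1,1).

Reading off H_k = ker ∂_k / im ∂_{k+1}:

  H_2: rank ker ∂_2 − rank ∂_3 = (6 − 6) − 0 = 0, and there is no ∂_3, so H_2 = 0.

H_2 = 0.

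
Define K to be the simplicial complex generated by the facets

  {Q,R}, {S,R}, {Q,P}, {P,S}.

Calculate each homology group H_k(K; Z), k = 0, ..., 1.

H_0 ≅ Z,  H_1 ≅ Z.

Order the vertices as P < Q < R < S. Listing each simplex with vertices in this order, K has dimension 1 with simplices:

  0-simplices (4): P, Q, R, S
  1-simplices (4): PQ, PS, QR, RS

so the chain groups are C_0 ≅ Z^4, C_1 ≅ Z^4.

∂_1: C_1 → C_0 maps an edge to its endpoints' difference, ∂[p,q] = q − p.
As a 4×4 matrix over Z this has rank 3, with invariant factors (1,1,1).

Reading off H_k = ker ∂_k / im ∂_{k+1}:

  H_0: rank C_0 − rank ∂_1 = 4 − 3 = 1, and the invariant factors of ∂_1 are all 1, so H_0 ≅ Z.
  H_1: rank ker ∂_1 − rank ∂_2 = (4 − 3) − 0 = 1, and there is no ∂_2, so H_1 ≅ Z.

(K is a triangulation of the circle S^1.)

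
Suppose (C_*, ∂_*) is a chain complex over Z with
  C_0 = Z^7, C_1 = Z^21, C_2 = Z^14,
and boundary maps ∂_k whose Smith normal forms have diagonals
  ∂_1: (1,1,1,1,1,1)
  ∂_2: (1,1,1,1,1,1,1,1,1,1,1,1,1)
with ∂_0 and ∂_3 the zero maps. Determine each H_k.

H_0: b_0 = 7 − 0 − 6 = 1; torsion from ∂_1 factors > 1: none. So H_0 ≅ Z.
H_1: b_1 = 21 − 6 − 13 = 2; torsion from ∂_2 factors > 1: none. So H_1 ≅ Z^2.
H_2: b_2 = 14 − 13 − 0 = 1; torsion from ∂_3 factors > 1: none. So H_2 ≅ Z.

H_0 ≅ Z,  H_1 ≅ Z^2,  H_2 ≅ Z.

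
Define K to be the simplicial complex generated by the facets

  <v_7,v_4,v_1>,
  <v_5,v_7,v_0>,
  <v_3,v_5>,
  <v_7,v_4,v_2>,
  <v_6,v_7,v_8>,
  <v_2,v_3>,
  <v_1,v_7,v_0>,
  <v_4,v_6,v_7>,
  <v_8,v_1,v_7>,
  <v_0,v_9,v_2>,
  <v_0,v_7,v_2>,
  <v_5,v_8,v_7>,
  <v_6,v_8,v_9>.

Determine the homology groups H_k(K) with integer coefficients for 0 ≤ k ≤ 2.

H_0 ≅ Z,  H_1 ≅ Z^2,  H_2 = 0.

K has 10 vertices, 22 edges, 11 triangles.
rank ∂_0 = 0, rank ∂_1 = 9 ⇒ b_0 = 10 − 0 − 9 = 1; all invariant factors of ∂_1 are 1 so no torsion. So H_0 ≅ Z.
rank ∂_1 = 9, rank ∂_2 = 11 ⇒ b_1 = 22 − 9 − 11 = 2; all invariant factors of ∂_2 are 1 so no torsion. So H_1 ≅ Z^2.
rank ∂_2 = 11, rank ∂_3 = 0 ⇒ b_2 = 11 − 11 − 0 = 0. So H_2 ≅ 0.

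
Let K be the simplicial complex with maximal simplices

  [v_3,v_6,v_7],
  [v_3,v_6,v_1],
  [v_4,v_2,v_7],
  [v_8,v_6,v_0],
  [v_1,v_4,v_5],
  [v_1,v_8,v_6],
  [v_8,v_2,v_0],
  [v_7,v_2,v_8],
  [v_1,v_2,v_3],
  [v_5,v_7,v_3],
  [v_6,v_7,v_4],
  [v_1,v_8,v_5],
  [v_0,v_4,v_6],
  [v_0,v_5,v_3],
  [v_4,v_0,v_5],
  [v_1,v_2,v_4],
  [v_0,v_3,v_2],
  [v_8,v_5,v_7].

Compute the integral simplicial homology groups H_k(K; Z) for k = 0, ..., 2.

H_0 = Z,  H_1 = Z^2,  H_2 = Z.

Take the total order v_0 < v_1 < v_2 < v_3 < v_4 < v_5 < v_6 < v_7 < v_8 on the vertex set. Then K (dimension 2) consists of the simplices:

  0-simplices (9): [v_0], [v_1], [v_2], [v_3], [v_4], [v_5], [v_6], [v_7], [v_8]
  1-simplices (27): (27 of them)
  2-simplices (18): (18 of them)

giving chain groups C_0 ≅ Z^9, C_1 ≅ Z^27, C_2 ≅ Z^18.

The boundary map ∂_1: C_1 → C_0 is given by ∂[p,q] = [q] − [p].
As a 9×27 matrix over Z this has rank 8, with invariant factors (1,1,1,1,1,1,1,1).

Boundary ∂_2: C_2 → C_1 sends each 2-simplex [p,q,r] to [q,r] − [p,r] + [p,q]. For instance
  ∂[v_3,v_6,v_7] = [v_6,v_7] − [v_3,v_7] + [v_3,v_6],
  ∂[v_1,v_5,v_8] = [v_5,v_8] − [v_1,v_8] + [v_1,v_5].
The resulting 27×18 matrix has rank 17, and its Smith normal form has invariant factors (1,1,1,1,1,1,1,1,1,1,1,1,1,1,1,1,1).

Now H_k = ker ∂_k / im ∂_{k+1}, so:

  H_0: rank C_0 − rank ∂_1 = 9 − 8 = 1, and the invariant factors of ∂_1 are all 1, so H_0 = Z.
  H_1: rank ker ∂_1 − rank ∂_2 = (27 − 8) − 17 = 2, and the invariant factors of ∂_2 are all 1, so H_1 = Z^2.
  H_2: rank ker ∂_2 − rank ∂_3 = (18 − 17) − 0 = 1, and there is no ∂_3, so H_2 = Z.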